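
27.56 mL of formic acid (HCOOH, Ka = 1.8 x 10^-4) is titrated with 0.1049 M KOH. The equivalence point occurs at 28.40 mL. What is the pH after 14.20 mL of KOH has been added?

3.74

14.20 mL is exactly half the equivalence volume (28.40/2), i.e. the half-equivalence point.
There, n(HA) = n(A^-), so pH = pKa = -log(1.8 x 10^-4) = 3.74.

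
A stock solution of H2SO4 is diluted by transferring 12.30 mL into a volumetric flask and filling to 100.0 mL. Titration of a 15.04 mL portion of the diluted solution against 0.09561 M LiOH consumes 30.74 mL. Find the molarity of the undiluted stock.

0.794 M

n(LiOH) = 0.09561 x 0.03074 = 0.002939 mol.
n(H2SO4) in the aliquot = 0.002939 x 1/2 = 0.001470 mol.
[diluted H2SO4] = 0.001470 / 0.01504 = 0.09771 M.
Dilution factor = 100.0/12.30 = 8.130, so [stock] = 0.09771 x 8.130 = 0.794 M.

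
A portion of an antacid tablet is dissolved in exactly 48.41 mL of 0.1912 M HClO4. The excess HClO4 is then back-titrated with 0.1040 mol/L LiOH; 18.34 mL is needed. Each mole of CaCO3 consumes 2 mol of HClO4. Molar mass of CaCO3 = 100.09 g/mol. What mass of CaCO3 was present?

Total n(HClO4) added = 0.1912 x 0.04841 = 0.009256 mol.
n(LiOH) used = 0.1040 x 0.01834 = 0.001907 mol, which equals the excess n(HClO4).
So n(HClO4) consumed by the sample = 0.009256 - 0.001907 = 0.007349 mol.
n(CaCO3) = 0.007349 / 2 = 0.003674 mol.
mass = 0.003674 mol x 100.09 g/mol = 0.368 g.

0.368 g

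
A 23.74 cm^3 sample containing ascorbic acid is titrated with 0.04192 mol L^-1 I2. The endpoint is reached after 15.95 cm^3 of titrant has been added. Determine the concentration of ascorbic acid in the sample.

0.0282 M

n(I2) = 0.04192 x 0.01595 = 0.0006686 mol.
From the balanced equation, 1 mol I2 reacts with 1 mol ascorbic acid, so n(ascorbic acid) = 0.0006686 x 1/1 = 0.0006686 mol.
[ascorbic acid] = 0.0006686 / 0.02374 L = 0.0282 M.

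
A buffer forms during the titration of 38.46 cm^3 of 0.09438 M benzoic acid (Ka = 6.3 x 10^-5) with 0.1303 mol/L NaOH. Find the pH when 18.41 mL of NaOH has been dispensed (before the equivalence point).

4.49

Initial n(C6H5COOH) = 0.09438 x 0.03846 = 0.003630 mol.
n(NaOH) added = 0.1303 x 0.01841 = 0.002399 mol, converting that many moles of C6H5COOH to C6H5COO-.
Remaining n(C6H5COOH) = 0.001231 mol; n(C6H5COO-) = 0.002399 mol.
By Henderson-Hasselbalch, pH = pKa + log([A^-]/[HA]) = 4.20 + log(0.002399/0.001231) = 4.20 + (+0.29) = 4.49.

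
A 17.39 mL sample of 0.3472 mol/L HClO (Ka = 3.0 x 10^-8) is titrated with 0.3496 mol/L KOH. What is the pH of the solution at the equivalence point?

n(HClO) = 0.3472 x 0.01739 = 0.006038 mol; V(KOH) at equivalence = 0.006038/0.3496 = 0.01727 L.
At equivalence all the acid is converted to ClO-; total volume = 0.01739 + 0.01727 = 0.03466 L, so [ClO-] = 0.006038/0.03466 = 0.1742 M.
Kb = Kw/Ka = 1.0e-14 / 3.0 x 10^-8 = 3.33e-7.
[OH^-] = sqrt(Kb x [ClO-]) = sqrt(3.33e-7 x 0.1742) = 0.000241 M.
pOH = 3.62, so pH = 14.00 - 3.62 = 10.38.

10.38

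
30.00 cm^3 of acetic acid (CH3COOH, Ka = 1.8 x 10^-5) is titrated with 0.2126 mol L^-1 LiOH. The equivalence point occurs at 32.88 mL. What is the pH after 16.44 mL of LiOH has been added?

4.74

16.44 mL is exactly half the equivalence volume (32.88/2), i.e. the half-equivalence point.
There, n(HA) = n(A^-), so pH = pKa = -log(1.8 x 10^-5) = 4.74.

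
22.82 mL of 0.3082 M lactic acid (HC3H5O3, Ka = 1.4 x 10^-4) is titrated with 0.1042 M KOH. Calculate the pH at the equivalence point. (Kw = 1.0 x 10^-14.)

n(HC3H5O3) = 0.3082 x 0.02282 = 0.007033 mol; V(KOH) at equivalence = 0.007033/0.1042 = 0.06750 L.
At equivalence all the acid is converted to C3H5O3-; total volume = 0.02282 + 0.06750 = 0.09032 L, so [C3H5O3-] = 0.007033/0.09032 = 0.07787 M.
Kb = Kw/Ka = 1.0e-14 / 1.4 x 10^-4 = 7.14e-11.
[OH^-] = sqrt(Kb x [C3H5O3-]) = sqrt(7.14e-11 x 0.07787) = 2.36e-6 M.
pOH = 5.63, so pH = 14.00 - 5.63 = 8.37.

8.37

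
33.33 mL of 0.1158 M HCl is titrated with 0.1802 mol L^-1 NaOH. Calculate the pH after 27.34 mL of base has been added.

12.25

n(acid) = 0.1158 x 0.03333 = 0.003860 mol; n(NaOH) added = 0.1802 x 0.02734 = 0.004927 mol.
Base is in excess by 0.004927 - 0.003860 = 0.001067 mol in a total volume of 0.06067 L.
[OH^-] = 0.001067/0.06067 = 0.01759 M, so pOH = 1.75 and pH = 14.00 - 1.75 = 12.25.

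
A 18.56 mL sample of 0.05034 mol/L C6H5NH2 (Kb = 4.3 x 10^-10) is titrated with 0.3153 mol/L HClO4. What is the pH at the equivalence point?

3.00

n(C6H5NH2) = 0.05034 x 0.01856 = 0.0009343 mol; V(HClO4) at equivalence = 0.0009343/0.3153 = 0.002963 L.
At equivalence the base is fully converted to C6H5NH3+; total volume = 0.02152 L, so [C6H5NH3+] = 0.0009343/0.02152 = 0.04341 M.
Ka(C6H5NH3+) = Kw/Kb = 1.0e-14 / 4.3 x 10^-10 = 2.33e-5.
[H^+] = sqrt(Ka x [C6H5NH3+]) = sqrt(2.33e-5 x 0.04341) = 0.00100 M.
pH = -log(0.00100) = 3.00.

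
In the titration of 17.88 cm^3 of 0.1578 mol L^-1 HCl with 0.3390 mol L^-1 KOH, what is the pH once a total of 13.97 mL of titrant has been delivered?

12.78

n(acid) = 0.1578 x 0.01788 = 0.002821 mol; n(KOH) added = 0.3390 x 0.01397 = 0.004736 mol.
Base is in excess by 0.004736 - 0.002821 = 0.001914 mol in a total volume of 0.03185 L.
[OH^-] = 0.001914/0.03185 = 0.06011 M, so pOH = 1.22 and pH = 14.00 - 1.22 = 12.78.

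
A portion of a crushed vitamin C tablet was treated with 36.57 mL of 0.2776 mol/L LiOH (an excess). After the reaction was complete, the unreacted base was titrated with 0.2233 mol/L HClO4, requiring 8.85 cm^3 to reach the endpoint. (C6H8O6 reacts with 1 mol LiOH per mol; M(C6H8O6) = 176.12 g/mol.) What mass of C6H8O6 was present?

Total n(LiOH) added = 0.2776 x 0.03657 = 0.01015 mol.
n(HClO4) used = 0.2233 x 0.008850 = 0.001976 mol, which equals the excess n(LiOH).
So n(LiOH) consumed by the sample = 0.01015 - 0.001976 = 0.008176 mol.
n(C6H8O6) = 0.008176 / 1 = 0.008176 mol.
mass = 0.008176 mol x 176.12 g/mol = 1.44 g.

1.44 g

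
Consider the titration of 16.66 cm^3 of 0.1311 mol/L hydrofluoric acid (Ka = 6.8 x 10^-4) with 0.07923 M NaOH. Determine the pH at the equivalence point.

n(HF) = 0.1311 x 0.01666 = 0.002184 mol; V(NaOH) at equivalence = 0.002184/0.07923 = 0.02757 L.
At equivalence all the acid is converted to F-; total volume = 0.01666 + 0.02757 = 0.04423 L, so [F-] = 0.002184/0.04423 = 0.04938 M.
Kb = Kw/Ka = 1.0e-14 / 6.8 x 10^-4 = 1.47e-11.
[OH^-] = sqrt(Kb x [F-]) = sqrt(1.47e-11 x 0.04938) = 8.52e-7 M.
pOH = 6.07, so pH = 14.00 - 6.07 = 7.93.

7.93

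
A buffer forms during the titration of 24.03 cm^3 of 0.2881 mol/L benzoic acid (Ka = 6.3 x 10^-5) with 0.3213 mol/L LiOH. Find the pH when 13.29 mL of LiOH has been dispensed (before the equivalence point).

Initial n(C6H5COOH) = 0.2881 x 0.02403 = 0.006923 mol.
n(LiOH) added = 0.3213 x 0.01329 = 0.004270 mol, converting that many moles of C6H5COOH to C6H5COO-.
Remaining n(C6H5COOH) = 0.002653 mol; n(C6H5COO-) = 0.004270 mol.
By Henderson-Hasselbalch, pH = pKa + log([A^-]/[HA]) = 4.20 + log(0.004270/0.002653) = 4.20 + (+0.21) = 4.41.

4.41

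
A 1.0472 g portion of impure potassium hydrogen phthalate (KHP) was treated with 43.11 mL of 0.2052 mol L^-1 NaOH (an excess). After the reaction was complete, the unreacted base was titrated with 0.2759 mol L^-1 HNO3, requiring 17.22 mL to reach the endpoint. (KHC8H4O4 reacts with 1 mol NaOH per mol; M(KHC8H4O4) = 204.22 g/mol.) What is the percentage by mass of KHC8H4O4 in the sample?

Total n(NaOH) added = 0.2052 x 0.04311 = 0.008846 mol.
n(HNO3) used = 0.2759 x 0.01722 = 0.004751 mol, which equals the excess n(NaOH).
So n(NaOH) consumed by the sample = 0.008846 - 0.004751 = 0.004095 mol.
n(KHC8H4O4) = 0.004095 / 1 = 0.004095 mol.
mass KHC8H4O4 = 0.004095 x 204.22 = 0.8363 g, so %KHC8H4O4 = 0.8363/1.0472 x 100 = 79.9%.

79.9%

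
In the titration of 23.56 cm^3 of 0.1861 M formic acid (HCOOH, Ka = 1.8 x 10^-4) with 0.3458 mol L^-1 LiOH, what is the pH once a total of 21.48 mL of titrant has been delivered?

12.83

n(acid) = 0.1861 x 0.02356 = 0.004385 mol; n(LiOH) added = 0.3458 x 0.02148 = 0.007428 mol.
Base is in excess by 0.007428 - 0.004385 = 0.003043 mol in a total volume of 0.04504 L.
[OH^-] = 0.003043/0.04504 = 0.06757 M, so pOH = 1.17 and pH = 14.00 - 1.17 = 12.83.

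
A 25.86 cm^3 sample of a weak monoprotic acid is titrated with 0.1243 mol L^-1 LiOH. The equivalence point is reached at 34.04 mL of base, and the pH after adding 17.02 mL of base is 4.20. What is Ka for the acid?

6.3 x 10^-5

17.02 mL is half of the equivalence volume, so this is the half-equivalence point where [HA] = [A^-].
At half-equivalence pH = pKa, so pKa = 4.20.
Ka = 10^(-4.20) = 6.3 x 10^-5.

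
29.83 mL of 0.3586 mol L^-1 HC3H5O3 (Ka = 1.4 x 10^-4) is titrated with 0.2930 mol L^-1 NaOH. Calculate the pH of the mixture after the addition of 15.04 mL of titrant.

Initial n(HC3H5O3) = 0.3586 x 0.02983 = 0.01070 mol.
n(NaOH) added = 0.2930 x 0.01504 = 0.004407 mol, converting that many moles of HC3H5O3 to C3H5O3-.
Remaining n(HC3H5O3) = 0.006290 mol; n(C3H5O3-) = 0.004407 mol.
By Henderson-Hasselbalch, pH = pKa + log([A^-]/[HA]) = 3.85 + log(0.004407/0.006290) = 3.85 + (-0.15) = 3.70.

3.70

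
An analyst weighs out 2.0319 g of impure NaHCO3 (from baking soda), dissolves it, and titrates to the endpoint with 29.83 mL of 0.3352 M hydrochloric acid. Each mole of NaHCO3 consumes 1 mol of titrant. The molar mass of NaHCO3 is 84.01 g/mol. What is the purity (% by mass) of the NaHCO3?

41.3%

n(HCl) = 0.3352 x 0.02983 = 0.009999 mol.
n(NaHCO3) = 0.009999 / 1 = 0.009999 mol.
mass of NaHCO3 = 0.009999 x 84.01 = 0.8400 g.
% purity = 0.8400 / 2.0319 x 100 = 41.3%.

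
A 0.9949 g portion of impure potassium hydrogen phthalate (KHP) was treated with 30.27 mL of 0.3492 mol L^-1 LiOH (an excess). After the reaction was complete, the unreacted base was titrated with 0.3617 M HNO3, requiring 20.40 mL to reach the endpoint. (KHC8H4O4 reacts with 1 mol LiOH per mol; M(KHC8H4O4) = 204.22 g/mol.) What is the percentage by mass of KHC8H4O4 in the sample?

Total n(LiOH) added = 0.3492 x 0.03027 = 0.01057 mol.
n(HNO3) used = 0.3617 x 0.02040 = 0.007379 mol, which equals the excess n(LiOH).
So n(LiOH) consumed by the sample = 0.01057 - 0.007379 = 0.003192 mol.
n(KHC8H4O4) = 0.003192 / 1 = 0.003192 mol.
mass KHC8H4O4 = 0.003192 x 204.22 = 0.6518 g, so %KHC8H4O4 = 0.6518/0.9949 x 100 = 65.5%.

65.5%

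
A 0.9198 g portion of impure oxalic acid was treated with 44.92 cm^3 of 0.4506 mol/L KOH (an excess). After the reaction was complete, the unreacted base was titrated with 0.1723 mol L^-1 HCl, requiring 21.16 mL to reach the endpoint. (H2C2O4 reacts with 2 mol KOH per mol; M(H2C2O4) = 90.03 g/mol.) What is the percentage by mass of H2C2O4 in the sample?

Total n(KOH) added = 0.4506 x 0.04492 = 0.02024 mol.
n(HCl) used = 0.1723 x 0.02116 = 0.003646 mol, which equals the excess n(KOH).
So n(KOH) consumed by the sample = 0.02024 - 0.003646 = 0.01660 mol.
n(H2C2O4) = 0.01660 / 2 = 0.008298 mol.
mass H2C2O4 = 0.008298 x 90.03 = 0.7470 g, so %H2C2O4 = 0.7470/0.9198 x 100 = 81.2%.

81.2%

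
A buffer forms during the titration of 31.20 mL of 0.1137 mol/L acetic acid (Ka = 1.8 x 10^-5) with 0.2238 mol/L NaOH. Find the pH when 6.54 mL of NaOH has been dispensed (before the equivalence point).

4.59

Initial n(CH3COOH) = 0.1137 x 0.03120 = 0.003547 mol.
n(NaOH) added = 0.2238 x 0.006540 = 0.001464 mol, converting that many moles of CH3COOH to CH3COO-.
Remaining n(CH3COOH) = 0.002084 mol; n(CH3COO-) = 0.001464 mol.
By Henderson-Hasselbalch, pH = pKa + log([A^-]/[HA]) = 4.74 + log(0.001464/0.002084) = 4.74 + (-0.15) = 4.59.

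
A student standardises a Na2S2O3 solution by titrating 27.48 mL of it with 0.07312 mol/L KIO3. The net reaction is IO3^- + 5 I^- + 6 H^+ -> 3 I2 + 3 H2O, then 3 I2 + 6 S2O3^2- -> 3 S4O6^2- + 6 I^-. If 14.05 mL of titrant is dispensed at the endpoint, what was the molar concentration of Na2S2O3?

0.224 M

n(KIO3) = 0.07312 x 0.01405 = 0.001027 mol.
From the balanced equation, 1 mol KIO3 reacts with 6 mol Na2S2O3, so n(Na2S2O3) = 0.001027 x 6/1 = 0.006164 mol.
[Na2S2O3] = 0.006164 / 0.02748 L = 0.224 M.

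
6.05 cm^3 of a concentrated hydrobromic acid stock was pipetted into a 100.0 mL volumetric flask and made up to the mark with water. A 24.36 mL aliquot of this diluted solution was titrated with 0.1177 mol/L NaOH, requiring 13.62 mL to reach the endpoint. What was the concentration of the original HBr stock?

n(NaOH) = 0.1177 x 0.01362 = 0.001603 mol.
n(HBr) in the aliquot = 0.001603 mol.
[diluted HBr] = 0.001603 / 0.02436 = 0.06581 M.
Dilution factor = 100.0/6.050 = 16.53, so [stock] = 0.06581 x 16.53 = 1.09 M.

1.09 M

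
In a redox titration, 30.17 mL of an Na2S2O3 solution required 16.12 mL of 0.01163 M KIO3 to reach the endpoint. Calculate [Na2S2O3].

n(KIO3) = 0.01163 x 0.01612 = 0.0001875 mol.
From the balanced equation, 1 mol KIO3 reacts with 6 mol Na2S2O3, so n(Na2S2O3) = 0.0001875 x 6/1 = 0.001125 mol.
[Na2S2O3] = 0.001125 / 0.03017 L = 0.0373 M.

0.0373 M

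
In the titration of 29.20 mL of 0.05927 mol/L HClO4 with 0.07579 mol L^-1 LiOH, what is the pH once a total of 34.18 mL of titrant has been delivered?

n(acid) = 0.05927 x 0.02920 = 0.001731 mol; n(LiOH) added = 0.07579 x 0.03418 = 0.002591 mol.
Base is in excess by 0.002591 - 0.001731 = 0.0008598 mol in a total volume of 0.06338 L.
[OH^-] = 0.0008598/0.06338 = 0.01357 M, so pOH = 1.87 and pH = 14.00 - 1.87 = 12.13.

12.13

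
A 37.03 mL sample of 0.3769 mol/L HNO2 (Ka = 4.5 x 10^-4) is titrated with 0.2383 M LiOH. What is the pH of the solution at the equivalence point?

n(HNO2) = 0.3769 x 0.03703 = 0.01396 mol; V(LiOH) at equivalence = 0.01396/0.2383 = 0.05857 L.
At equivalence all the acid is converted to NO2-; total volume = 0.03703 + 0.05857 = 0.09560 L, so [NO2-] = 0.01396/0.09560 = 0.1460 M.
Kb = Kw/Ka = 1.0e-14 / 4.5 x 10^-4 = 2.22e-11.
[OH^-] = sqrt(Kb x [NO2-]) = sqrt(2.22e-11 x 0.1460) = 1.80e-6 M.
pOH = 5.74, so pH = 14.00 - 5.74 = 8.26.

8.26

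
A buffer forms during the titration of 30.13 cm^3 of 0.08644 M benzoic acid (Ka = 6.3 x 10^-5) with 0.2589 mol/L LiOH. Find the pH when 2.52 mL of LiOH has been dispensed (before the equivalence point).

3.72

Initial n(C6H5COOH) = 0.08644 x 0.03013 = 0.002604 mol.
n(LiOH) added = 0.2589 x 0.002520 = 0.0006524 mol, converting that many moles of C6H5COOH to C6H5COO-.
Remaining n(C6H5COOH) = 0.001952 mol; n(C6H5COO-) = 0.0006524 mol.
By Henderson-Hasselbalch, pH = pKa + log([A^-]/[HA]) = 4.20 + log(0.0006524/0.001952) = 4.20 + (-0.48) = 3.72.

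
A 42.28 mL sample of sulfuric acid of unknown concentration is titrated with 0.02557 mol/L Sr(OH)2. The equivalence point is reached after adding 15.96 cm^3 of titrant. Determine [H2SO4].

n(Sr(OH)2) delivered = 0.02557 x 0.01596 = 0.0004081 mol.
For a 1:1 reaction, n(H2SO4) = 0.0004081 mol.
[H2SO4] = 0.0004081 mol / 0.04228 L = 0.00965 M.

0.00965 M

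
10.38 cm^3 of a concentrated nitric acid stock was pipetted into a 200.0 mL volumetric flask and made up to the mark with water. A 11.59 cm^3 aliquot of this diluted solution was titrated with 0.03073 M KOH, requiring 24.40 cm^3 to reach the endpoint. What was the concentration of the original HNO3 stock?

n(KOH) = 0.03073 x 0.02440 = 0.0007498 mol.
n(HNO3) in the aliquot = 0.0007498 mol.
[diluted HNO3] = 0.0007498 / 0.01159 = 0.06469 M.
Dilution factor = 200.0/10.38 = 19.27, so [stock] = 0.06469 x 19.27 = 1.25 M.

1.25 M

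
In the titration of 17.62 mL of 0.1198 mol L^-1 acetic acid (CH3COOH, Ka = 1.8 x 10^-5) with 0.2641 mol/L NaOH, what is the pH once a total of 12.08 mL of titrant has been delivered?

12.56

n(acid) = 0.1198 x 0.01762 = 0.002111 mol; n(NaOH) added = 0.2641 x 0.01208 = 0.003190 mol.
Base is in excess by 0.003190 - 0.002111 = 0.001079 mol in a total volume of 0.02970 L.
[OH^-] = 0.001079/0.02970 = 0.03635 M, so pOH = 1.44 and pH = 14.00 - 1.44 = 12.56.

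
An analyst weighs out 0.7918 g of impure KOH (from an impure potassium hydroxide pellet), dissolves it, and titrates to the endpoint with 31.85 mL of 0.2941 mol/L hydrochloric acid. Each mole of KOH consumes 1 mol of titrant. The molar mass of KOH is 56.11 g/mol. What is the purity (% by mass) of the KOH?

n(HCl) = 0.2941 x 0.03185 = 0.009367 mol.
n(KOH) = 0.009367 / 1 = 0.009367 mol.
mass of KOH = 0.009367 x 56.11 = 0.5256 g.
% purity = 0.5256 / 0.7918 x 100 = 66.4%.

66.4%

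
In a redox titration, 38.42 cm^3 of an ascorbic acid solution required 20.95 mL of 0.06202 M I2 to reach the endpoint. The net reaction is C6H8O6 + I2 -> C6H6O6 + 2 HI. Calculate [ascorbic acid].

n(I2) = 0.06202 x 0.02095 = 0.001299 mol.
From the balanced equation, 1 mol I2 reacts with 1 mol ascorbic acid, so n(ascorbic acid) = 0.001299 x 1/1 = 0.001299 mol.
[ascorbic acid] = 0.001299 / 0.03842 L = 0.0338 M.

0.0338 M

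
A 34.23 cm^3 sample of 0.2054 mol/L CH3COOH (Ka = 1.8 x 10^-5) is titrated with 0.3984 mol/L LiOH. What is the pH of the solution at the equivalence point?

8.94

n(CH3COOH) = 0.2054 x 0.03423 = 0.007031 mol; V(LiOH) at equivalence = 0.007031/0.3984 = 0.01765 L.
At equivalence all the acid is converted to CH3COO-; total volume = 0.03423 + 0.01765 = 0.05188 L, so [CH3COO-] = 0.007031/0.05188 = 0.1355 M.
Kb = Kw/Ka = 1.0e-14 / 1.8 x 10^-5 = 5.56e-10.
[OH^-] = sqrt(Kb x [CH3COO-]) = sqrt(5.56e-10 x 0.1355) = 8.68e-6 M.
pOH = 5.06, so pH = 14.00 - 5.06 = 8.94.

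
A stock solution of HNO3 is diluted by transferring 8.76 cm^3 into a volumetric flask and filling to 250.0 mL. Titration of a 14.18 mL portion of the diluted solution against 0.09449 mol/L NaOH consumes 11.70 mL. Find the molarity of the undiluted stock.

2.23 M

n(NaOH) = 0.09449 x 0.01170 = 0.001106 mol.
n(HNO3) in the aliquot = 0.001106 mol.
[diluted HNO3] = 0.001106 / 0.01418 = 0.07796 M.
Dilution factor = 250.0/8.760 = 28.54, so [stock] = 0.07796 x 28.54 = 2.23 M.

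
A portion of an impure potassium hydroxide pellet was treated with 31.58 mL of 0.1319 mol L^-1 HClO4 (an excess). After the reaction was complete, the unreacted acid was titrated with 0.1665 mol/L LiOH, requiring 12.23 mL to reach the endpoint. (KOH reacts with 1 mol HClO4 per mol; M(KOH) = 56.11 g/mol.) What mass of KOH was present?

Total n(HClO4) added = 0.1319 x 0.03158 = 0.004165 mol.
n(LiOH) used = 0.1665 x 0.01223 = 0.002036 mol, which equals the excess n(HClO4).
So n(HClO4) consumed by the sample = 0.004165 - 0.002036 = 0.002129 mol.
n(KOH) = 0.002129 / 1 = 0.002129 mol.
mass = 0.002129 mol x 56.11 g/mol = 0.119 g.

0.119 g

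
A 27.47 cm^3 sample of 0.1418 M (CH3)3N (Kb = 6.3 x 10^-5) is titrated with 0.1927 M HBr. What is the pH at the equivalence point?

5.44

n((CH3)3N) = 0.1418 x 0.02747 = 0.003895 mol; V(HBr) at equivalence = 0.003895/0.1927 = 0.02021 L.
At equivalence the base is fully converted to (CH3)3NH+; total volume = 0.04768 L, so [(CH3)3NH+] = 0.003895/0.04768 = 0.08169 M.
Ka((CH3)3NH+) = Kw/Kb = 1.0e-14 / 6.3 x 10^-5 = 1.59e-10.
[H^+] = sqrt(Ka x [(CH3)3NH+]) = sqrt(1.59e-10 x 0.08169) = 3.60e-6 M.
pH = -log(3.60e-6) = 5.44.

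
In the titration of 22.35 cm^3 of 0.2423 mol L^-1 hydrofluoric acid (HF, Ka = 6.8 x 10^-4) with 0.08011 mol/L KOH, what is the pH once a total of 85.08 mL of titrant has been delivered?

12.12

n(acid) = 0.2423 x 0.02235 = 0.005415 mol; n(KOH) added = 0.08011 x 0.08508 = 0.006816 mol.
Base is in excess by 0.006816 - 0.005415 = 0.001400 mol in a total volume of 0.1074 L.
[OH^-] = 0.001400/0.1074 = 0.01304 M, so pOH = 1.88 and pH = 14.00 - 1.88 = 12.12.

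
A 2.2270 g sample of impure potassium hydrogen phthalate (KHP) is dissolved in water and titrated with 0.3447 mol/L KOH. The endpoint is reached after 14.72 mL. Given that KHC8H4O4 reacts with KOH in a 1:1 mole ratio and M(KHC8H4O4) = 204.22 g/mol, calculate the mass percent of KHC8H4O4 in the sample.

46.5%

n(KOH) = 0.3447 x 0.01472 = 0.005074 mol.
n(KHC8H4O4) = 0.005074 / 1 = 0.005074 mol.
mass of KHC8H4O4 = 0.005074 x 204.22 = 1.036 g.
% purity = 1.036 / 2.2270 x 100 = 46.5%.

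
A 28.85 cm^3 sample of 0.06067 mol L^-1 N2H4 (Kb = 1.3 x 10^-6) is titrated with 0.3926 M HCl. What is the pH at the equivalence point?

n(N2H4) = 0.06067 x 0.02885 = 0.001750 mol; V(HCl) at equivalence = 0.001750/0.3926 = 0.004458 L.
At equivalence the base is fully converted to N2H5+; total volume = 0.03331 L, so [N2H5+] = 0.001750/0.03331 = 0.05255 M.
Ka(N2H5+) = Kw/Kb = 1.0e-14 / 1.3 x 10^-6 = 7.69e-9.
[H^+] = sqrt(Ka x [N2H5+]) = sqrt(7.69e-9 x 0.05255) = 2.01e-5 M.
pH = -log(2.01e-5) = 4.70.

4.70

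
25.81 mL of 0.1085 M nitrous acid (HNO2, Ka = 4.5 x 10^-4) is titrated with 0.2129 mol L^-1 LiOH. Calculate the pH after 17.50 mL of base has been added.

n(acid) = 0.1085 x 0.02581 = 0.002800 mol; n(LiOH) added = 0.2129 x 0.01750 = 0.003726 mol.
Base is in excess by 0.003726 - 0.002800 = 0.0009254 mol in a total volume of 0.04331 L.
[OH^-] = 0.0009254/0.04331 = 0.02137 M, so pOH = 1.67 and pH = 14.00 - 1.67 = 12.33.

12.33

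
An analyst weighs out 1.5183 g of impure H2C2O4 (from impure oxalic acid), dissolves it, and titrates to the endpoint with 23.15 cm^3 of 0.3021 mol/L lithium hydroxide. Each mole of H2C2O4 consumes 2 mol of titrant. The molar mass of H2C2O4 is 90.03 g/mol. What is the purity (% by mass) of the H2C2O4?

n(LiOH) = 0.3021 x 0.02315 = 0.006994 mol.
n(H2C2O4) = 0.006994 / 2 = 0.003497 mol.
mass of H2C2O4 = 0.003497 x 90.03 = 0.3148 g.
% purity = 0.3148 / 1.5183 x 100 = 20.7%.

20.7%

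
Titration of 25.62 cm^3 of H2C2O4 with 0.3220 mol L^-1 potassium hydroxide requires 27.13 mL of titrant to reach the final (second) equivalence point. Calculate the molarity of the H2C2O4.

0.170 M

n(KOH) = 0.3220 x 0.02713 = 0.008736 mol.
At the final (second) equivalence point, 2 mol OH^- react per mol H2C2O4, so n(H2C2O4) = 0.008736 / 2 = 0.004368 mol.
[H2C2O4] = 0.004368 / 0.02562 L = 0.170 M.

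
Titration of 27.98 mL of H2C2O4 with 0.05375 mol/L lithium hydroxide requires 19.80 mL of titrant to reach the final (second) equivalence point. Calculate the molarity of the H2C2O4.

n(LiOH) = 0.05375 x 0.01980 = 0.001064 mol.
At the final (second) equivalence point, 2 mol OH^- react per mol H2C2O4, so n(H2C2O4) = 0.001064 / 2 = 0.0005321 mol.
[H2C2O4] = 0.0005321 / 0.02798 L = 0.0190 M.

0.0190 M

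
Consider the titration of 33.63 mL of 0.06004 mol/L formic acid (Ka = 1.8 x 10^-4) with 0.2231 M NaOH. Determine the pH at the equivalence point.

8.21

n(HCOOH) = 0.06004 x 0.03363 = 0.002019 mol; V(NaOH) at equivalence = 0.002019/0.2231 = 0.009050 L.
At equivalence all the acid is converted to HCOO-; total volume = 0.03363 + 0.009050 = 0.04268 L, so [HCOO-] = 0.002019/0.04268 = 0.04731 M.
Kb = Kw/Ka = 1.0e-14 / 1.8 x 10^-4 = 5.56e-11.
[OH^-] = sqrt(Kb x [HCOO-]) = sqrt(5.56e-11 x 0.04731) = 1.62e-6 M.
pOH = 5.79, so pH = 14.00 - 5.79 = 8.21.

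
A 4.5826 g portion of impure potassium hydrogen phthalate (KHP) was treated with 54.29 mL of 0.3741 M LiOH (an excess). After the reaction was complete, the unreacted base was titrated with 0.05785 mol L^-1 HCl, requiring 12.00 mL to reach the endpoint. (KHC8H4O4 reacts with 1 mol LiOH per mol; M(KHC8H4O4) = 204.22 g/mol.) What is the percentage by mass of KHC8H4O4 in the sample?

87.4%

Total n(LiOH) added = 0.3741 x 0.05429 = 0.02031 mol.
n(HCl) used = 0.05785 x 0.01200 = 0.0006942 mol, which equals the excess n(LiOH).
So n(LiOH) consumed by the sample = 0.02031 - 0.0006942 = 0.01962 mol.
n(KHC8H4O4) = 0.01962 / 1 = 0.01962 mol.
mass KHC8H4O4 = 0.01962 x 204.22 = 4.006 g, so %KHC8H4O4 = 4.006/4.5826 x 100 = 87.4%.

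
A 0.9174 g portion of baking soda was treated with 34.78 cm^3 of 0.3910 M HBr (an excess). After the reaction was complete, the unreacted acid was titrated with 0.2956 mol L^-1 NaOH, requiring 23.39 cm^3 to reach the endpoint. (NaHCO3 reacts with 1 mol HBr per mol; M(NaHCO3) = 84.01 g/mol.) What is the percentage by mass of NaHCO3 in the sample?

Total n(HBr) added = 0.3910 x 0.03478 = 0.01360 mol.
n(NaOH) used = 0.2956 x 0.02339 = 0.006914 mol, which equals the excess n(HBr).
So n(HBr) consumed by the sample = 0.01360 - 0.006914 = 0.006685 mol.
n(NaHCO3) = 0.006685 / 1 = 0.006685 mol.
mass NaHCO3 = 0.006685 x 84.01 = 0.5616 g, so %NaHCO3 = 0.5616/0.9174 x 100 = 61.2%.

61.2%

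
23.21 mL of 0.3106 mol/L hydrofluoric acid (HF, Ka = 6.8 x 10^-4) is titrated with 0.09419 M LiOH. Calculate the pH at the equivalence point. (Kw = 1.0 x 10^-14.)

8.01

n(HF) = 0.3106 x 0.02321 = 0.007209 mol; V(LiOH) at equivalence = 0.007209/0.09419 = 0.07654 L.
At equivalence all the acid is converted to F-; total volume = 0.02321 + 0.07654 = 0.09975 L, so [F-] = 0.007209/0.09975 = 0.07227 M.
Kb = Kw/Ka = 1.0e-14 / 6.8 x 10^-4 = 1.47e-11.
[OH^-] = sqrt(Kb x [F-]) = sqrt(1.47e-11 x 0.07227) = 1.03e-6 M.
pOH = 5.99, so pH = 14.00 - 5.99 = 8.01.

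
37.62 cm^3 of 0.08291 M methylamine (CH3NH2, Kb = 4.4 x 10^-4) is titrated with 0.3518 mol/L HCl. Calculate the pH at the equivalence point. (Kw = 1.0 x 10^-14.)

5.91

n(CH3NH2) = 0.08291 x 0.03762 = 0.003119 mol; V(HCl) at equivalence = 0.003119/0.3518 = 0.008866 L.
At equivalence the base is fully converted to CH3NH3+; total volume = 0.04649 L, so [CH3NH3+] = 0.003119/0.04649 = 0.06710 M.
Ka(CH3NH3+) = Kw/Kb = 1.0e-14 / 4.4 x 10^-4 = 2.27e-11.
[H^+] = sqrt(Ka x [CH3NH3+]) = sqrt(2.27e-11 x 0.06710) = 1.23e-6 M.
pH = -log(1.23e-6) = 5.91.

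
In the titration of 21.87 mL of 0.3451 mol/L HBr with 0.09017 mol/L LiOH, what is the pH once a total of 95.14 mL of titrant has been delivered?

n(acid) = 0.3451 x 0.02187 = 0.007547 mol; n(LiOH) added = 0.09017 x 0.09514 = 0.008579 mol.
Base is in excess by 0.008579 - 0.007547 = 0.001031 mol in a total volume of 0.1170 L.
[OH^-] = 0.001031/0.1170 = 0.008815 M, so pOH = 2.05 and pH = 14.00 - 2.05 = 11.95.

11.95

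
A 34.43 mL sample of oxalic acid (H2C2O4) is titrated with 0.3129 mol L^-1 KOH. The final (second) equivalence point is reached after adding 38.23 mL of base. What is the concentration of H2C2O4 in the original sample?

n(KOH) = 0.3129 x 0.03823 = 0.01196 mol.
At the final (second) equivalence point, 2 mol OH^- react per mol H2C2O4, so n(H2C2O4) = 0.01196 / 2 = 0.005981 mol.
[H2C2O4] = 0.005981 / 0.03443 L = 0.174 M.

0.174 M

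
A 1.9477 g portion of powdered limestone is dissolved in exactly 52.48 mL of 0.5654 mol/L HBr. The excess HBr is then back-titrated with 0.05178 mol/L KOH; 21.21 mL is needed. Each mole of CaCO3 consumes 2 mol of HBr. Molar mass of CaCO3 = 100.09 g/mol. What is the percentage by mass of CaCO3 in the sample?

73.4%

Total n(HBr) added = 0.5654 x 0.05248 = 0.02967 mol.
n(KOH) used = 0.05178 x 0.02121 = 0.001098 mol, which equals the excess n(HBr).
So n(HBr) consumed by the sample = 0.02967 - 0.001098 = 0.02857 mol.
n(CaCO3) = 0.02857 / 2 = 0.01429 mol.
mass CaCO3 = 0.01429 x 100.09 = 1.430 g, so %CaCO3 = 1.430/1.9477 x 100 = 73.4%.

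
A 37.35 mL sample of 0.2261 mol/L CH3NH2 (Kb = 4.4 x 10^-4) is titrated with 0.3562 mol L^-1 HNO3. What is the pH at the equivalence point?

n(CH3NH2) = 0.2261 x 0.03735 = 0.008445 mol; V(HNO3) at equivalence = 0.008445/0.3562 = 0.02371 L.
At equivalence the base is fully converted to CH3NH3+; total volume = 0.06106 L, so [CH3NH3+] = 0.008445/0.06106 = 0.1383 M.
Ka(CH3NH3+) = Kw/Kb = 1.0e-14 / 4.4 x 10^-4 = 2.27e-11.
[H^+] = sqrt(Ka x [CH3NH3+]) = sqrt(2.27e-11 x 0.1383) = 1.77e-6 M.
pH = -log(1.77e-6) = 5.75.

5.75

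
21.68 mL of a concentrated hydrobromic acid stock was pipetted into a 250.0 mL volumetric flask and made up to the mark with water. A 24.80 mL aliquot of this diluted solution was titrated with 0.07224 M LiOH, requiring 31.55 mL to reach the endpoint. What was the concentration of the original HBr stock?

n(LiOH) = 0.07224 x 0.03155 = 0.002279 mol.
n(HBr) in the aliquot = 0.002279 mol.
[diluted HBr] = 0.002279 / 0.02480 = 0.09190 M.
Dilution factor = 250.0/21.68 = 11.53, so [stock] = 0.09190 x 11.53 = 1.06 M.

1.06 M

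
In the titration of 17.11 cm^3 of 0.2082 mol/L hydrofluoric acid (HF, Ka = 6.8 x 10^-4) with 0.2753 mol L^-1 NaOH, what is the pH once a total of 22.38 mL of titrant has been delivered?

n(acid) = 0.2082 x 0.01711 = 0.003562 mol; n(NaOH) added = 0.2753 x 0.02238 = 0.006161 mol.
Base is in excess by 0.006161 - 0.003562 = 0.002599 mol in a total volume of 0.03949 L.
[OH^-] = 0.002599/0.03949 = 0.06581 M, so pOH = 1.18 and pH = 14.00 - 1.18 = 12.82.

12.82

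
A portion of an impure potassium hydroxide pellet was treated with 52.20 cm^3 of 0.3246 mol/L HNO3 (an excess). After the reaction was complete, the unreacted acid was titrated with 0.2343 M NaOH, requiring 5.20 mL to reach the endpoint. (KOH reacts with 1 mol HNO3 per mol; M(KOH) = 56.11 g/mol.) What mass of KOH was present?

0.882 g

Total n(HNO3) added = 0.3246 x 0.05220 = 0.01694 mol.
n(NaOH) used = 0.2343 x 0.005200 = 0.001218 mol, which equals the excess n(HNO3).
So n(HNO3) consumed by the sample = 0.01694 - 0.001218 = 0.01573 mol.
n(KOH) = 0.01573 / 1 = 0.01573 mol.
mass = 0.01573 mol x 56.11 g/mol = 0.882 g.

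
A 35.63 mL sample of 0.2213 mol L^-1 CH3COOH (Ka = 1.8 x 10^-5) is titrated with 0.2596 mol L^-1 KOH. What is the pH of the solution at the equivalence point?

8.91

n(CH3COOH) = 0.2213 x 0.03563 = 0.007885 mol; V(KOH) at equivalence = 0.007885/0.2596 = 0.03037 L.
At equivalence all the acid is converted to CH3COO-; total volume = 0.03563 + 0.03037 = 0.06600 L, so [CH3COO-] = 0.007885/0.06600 = 0.1195 M.
Kb = Kw/Ka = 1.0e-14 / 1.8 x 10^-5 = 5.56e-10.
[OH^-] = sqrt(Kb x [CH3COO-]) = sqrt(5.56e-10 x 0.1195) = 8.15e-6 M.
pOH = 5.09, so pH = 14.00 - 5.09 = 8.91.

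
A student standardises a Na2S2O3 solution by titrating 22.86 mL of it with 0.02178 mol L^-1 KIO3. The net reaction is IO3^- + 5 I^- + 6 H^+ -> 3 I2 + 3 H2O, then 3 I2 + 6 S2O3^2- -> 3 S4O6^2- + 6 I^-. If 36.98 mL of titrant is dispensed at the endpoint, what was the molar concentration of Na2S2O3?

0.211 M

n(KIO3) = 0.02178 x 0.03698 = 0.0008054 mol.
From the balanced equation, 1 mol KIO3 reacts with 6 mol Na2S2O3, so n(Na2S2O3) = 0.0008054 x 6/1 = 0.004833 mol.
[Na2S2O3] = 0.004833 / 0.02286 L = 0.211 M.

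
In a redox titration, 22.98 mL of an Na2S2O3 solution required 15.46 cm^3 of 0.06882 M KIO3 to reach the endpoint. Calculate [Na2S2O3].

n(KIO3) = 0.06882 x 0.01546 = 0.001064 mol.
From the balanced equation, 1 mol KIO3 reacts with 6 mol Na2S2O3, so n(Na2S2O3) = 0.001064 x 6/1 = 0.006384 mol.
[Na2S2O3] = 0.006384 / 0.02298 L = 0.278 M.

0.278 M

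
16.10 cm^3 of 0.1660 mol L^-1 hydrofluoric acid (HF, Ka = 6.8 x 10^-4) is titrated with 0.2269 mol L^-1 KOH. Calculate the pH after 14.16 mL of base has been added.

n(acid) = 0.1660 x 0.01610 = 0.002673 mol; n(KOH) added = 0.2269 x 0.01416 = 0.003213 mol.
Base is in excess by 0.003213 - 0.002673 = 0.0005403 mol in a total volume of 0.03026 L.
[OH^-] = 0.0005403/0.03026 = 0.01786 M, so pOH = 1.75 and pH = 14.00 - 1.75 = 12.25.

12.25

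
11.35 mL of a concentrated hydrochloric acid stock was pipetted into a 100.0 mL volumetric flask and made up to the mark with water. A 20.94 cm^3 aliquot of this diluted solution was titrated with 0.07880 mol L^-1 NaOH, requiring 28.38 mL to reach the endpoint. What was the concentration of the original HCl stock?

0.941 M

n(NaOH) = 0.07880 x 0.02838 = 0.002236 mol.
n(HCl) in the aliquot = 0.002236 mol.
[diluted HCl] = 0.002236 / 0.02094 = 0.1068 M.
Dilution factor = 100.0/11.35 = 8.811, so [stock] = 0.1068 x 8.811 = 0.941 M.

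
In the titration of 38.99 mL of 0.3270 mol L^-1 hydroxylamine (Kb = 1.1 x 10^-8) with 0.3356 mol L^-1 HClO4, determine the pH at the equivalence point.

n(NH2OH) = 0.3270 x 0.03899 = 0.01275 mol; V(HClO4) at equivalence = 0.01275/0.3356 = 0.03799 L.
At equivalence the base is fully converted to NH3OH+; total volume = 0.07698 L, so [NH3OH+] = 0.01275/0.07698 = 0.1656 M.
Ka(NH3OH+) = Kw/Kb = 1.0e-14 / 1.1 x 10^-8 = 9.09e-7.
[H^+] = sqrt(Ka x [NH3OH+]) = sqrt(9.09e-7 x 0.1656) = 0.000388 M.
pH = -log(0.000388) = 3.41.

3.41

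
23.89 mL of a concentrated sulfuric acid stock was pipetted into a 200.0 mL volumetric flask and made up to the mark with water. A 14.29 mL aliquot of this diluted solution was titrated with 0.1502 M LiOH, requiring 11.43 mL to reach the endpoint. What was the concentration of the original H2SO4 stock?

n(LiOH) = 0.1502 x 0.01143 = 0.001717 mol.
n(H2SO4) in the aliquot = 0.001717 x 1/2 = 0.0008584 mol.
[diluted H2SO4] = 0.0008584 / 0.01429 = 0.06007 M.
Dilution factor = 200.0/23.89 = 8.372, so [stock] = 0.06007 x 8.372 = 0.503 M.

0.503 M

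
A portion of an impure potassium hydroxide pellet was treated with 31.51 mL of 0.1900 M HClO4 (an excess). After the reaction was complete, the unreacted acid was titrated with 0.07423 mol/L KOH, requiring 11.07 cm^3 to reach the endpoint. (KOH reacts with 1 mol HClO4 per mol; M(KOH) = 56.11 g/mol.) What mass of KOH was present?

0.290 g

Total n(HClO4) added = 0.1900 x 0.03151 = 0.005987 mol.
n(KOH) used = 0.07423 x 0.01107 = 0.0008217 mol, which equals the excess n(HClO4).
So n(HClO4) consumed by the sample = 0.005987 - 0.0008217 = 0.005165 mol.
n(KOH) = 0.005165 / 1 = 0.005165 mol.
mass = 0.005165 mol x 56.11 g/mol = 0.290 g.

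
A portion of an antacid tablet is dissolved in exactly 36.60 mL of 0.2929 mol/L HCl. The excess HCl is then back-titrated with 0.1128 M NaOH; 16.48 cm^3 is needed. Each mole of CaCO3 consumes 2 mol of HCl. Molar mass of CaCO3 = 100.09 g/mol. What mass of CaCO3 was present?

0.443 g

Total n(HCl) added = 0.2929 x 0.03660 = 0.01072 mol.
n(NaOH) used = 0.1128 x 0.01648 = 0.001859 mol, which equals the excess n(HCl).
So n(HCl) consumed by the sample = 0.01072 - 0.001859 = 0.008861 mol.
n(CaCO3) = 0.008861 / 2 = 0.004431 mol.
mass = 0.004431 mol x 100.09 g/mol = 0.443 g.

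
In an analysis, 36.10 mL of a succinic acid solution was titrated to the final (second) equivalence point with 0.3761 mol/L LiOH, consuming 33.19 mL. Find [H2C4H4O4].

0.173 M

n(LiOH) = 0.3761 x 0.03319 = 0.01248 mol.
At the final (second) equivalence point, 2 mol OH^- react per mol H2C4H4O4, so n(H2C4H4O4) = 0.01248 / 2 = 0.006241 mol.
[H2C4H4O4] = 0.006241 / 0.03610 L = 0.173 M.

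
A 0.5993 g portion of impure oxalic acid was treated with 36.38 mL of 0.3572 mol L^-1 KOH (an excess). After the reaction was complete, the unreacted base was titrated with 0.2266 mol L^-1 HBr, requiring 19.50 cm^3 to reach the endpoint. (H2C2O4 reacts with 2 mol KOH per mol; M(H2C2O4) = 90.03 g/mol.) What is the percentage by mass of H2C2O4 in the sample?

Total n(KOH) added = 0.3572 x 0.03638 = 0.01299 mol.
n(HBr) used = 0.2266 x 0.01950 = 0.004419 mol, which equals the excess n(KOH).
So n(KOH) consumed by the sample = 0.01299 - 0.004419 = 0.008576 mol.
n(H2C2O4) = 0.008576 / 2 = 0.004288 mol.
mass H2C2O4 = 0.004288 x 90.03 = 0.3861 g, so %H2C2O4 = 0.3861/0.5993 x 100 = 64.4%.

64.4%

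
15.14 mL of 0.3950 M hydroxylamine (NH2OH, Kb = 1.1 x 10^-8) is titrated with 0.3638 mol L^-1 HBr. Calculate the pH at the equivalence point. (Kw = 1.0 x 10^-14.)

n(NH2OH) = 0.3950 x 0.01514 = 0.005980 mol; V(HBr) at equivalence = 0.005980/0.3638 = 0.01644 L.
At equivalence the base is fully converted to NH3OH+; total volume = 0.03158 L, so [NH3OH+] = 0.005980/0.03158 = 0.1894 M.
Ka(NH3OH+) = Kw/Kb = 1.0e-14 / 1.1 x 10^-8 = 9.09e-7.
[H^+] = sqrt(Ka x [NH3OH+]) = sqrt(9.09e-7 x 0.1894) = 0.000415 M.
pH = -log(0.000415) = 3.38.

3.38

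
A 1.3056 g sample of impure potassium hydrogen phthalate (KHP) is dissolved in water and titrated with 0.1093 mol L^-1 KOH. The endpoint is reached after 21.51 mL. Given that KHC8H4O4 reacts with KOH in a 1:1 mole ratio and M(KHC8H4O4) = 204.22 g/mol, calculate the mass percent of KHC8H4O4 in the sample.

36.8%

n(KOH) = 0.1093 x 0.02151 = 0.002351 mol.
n(KHC8H4O4) = 0.002351 / 1 = 0.002351 mol.
mass of KHC8H4O4 = 0.002351 x 204.22 = 0.4801 g.
% purity = 0.4801 / 1.3056 x 100 = 36.8%.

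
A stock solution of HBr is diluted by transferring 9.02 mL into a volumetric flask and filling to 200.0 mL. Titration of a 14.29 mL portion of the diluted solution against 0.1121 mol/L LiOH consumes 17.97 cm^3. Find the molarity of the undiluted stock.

3.13 M

n(LiOH) = 0.1121 x 0.01797 = 0.002014 mol.
n(HBr) in the aliquot = 0.002014 mol.
[diluted HBr] = 0.002014 / 0.01429 = 0.1410 M.
Dilution factor = 200.0/9.020 = 22.17, so [stock] = 0.1410 x 22.17 = 3.13 M.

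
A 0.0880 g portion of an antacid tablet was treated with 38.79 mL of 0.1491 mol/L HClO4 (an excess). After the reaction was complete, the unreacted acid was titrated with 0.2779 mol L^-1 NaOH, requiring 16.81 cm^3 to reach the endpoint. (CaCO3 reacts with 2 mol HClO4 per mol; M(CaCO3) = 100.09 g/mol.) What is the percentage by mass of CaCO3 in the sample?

63.2%

Total n(HClO4) added = 0.1491 x 0.03879 = 0.005784 mol.
n(NaOH) used = 0.2779 x 0.01681 = 0.004671 mol, which equals the excess n(HClO4).
So n(HClO4) consumed by the sample = 0.005784 - 0.004671 = 0.001112 mol.
n(CaCO3) = 0.001112 / 2 = 0.0005560 mol.
mass CaCO3 = 0.0005560 x 100.09 = 0.05565 g, so %CaCO3 = 0.05565/0.0880 x 100 = 63.2%.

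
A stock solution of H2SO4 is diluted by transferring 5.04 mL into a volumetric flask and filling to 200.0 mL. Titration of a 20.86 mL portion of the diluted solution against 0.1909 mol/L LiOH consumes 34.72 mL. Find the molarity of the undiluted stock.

n(LiOH) = 0.1909 x 0.03472 = 0.006628 mol.
n(H2SO4) in the aliquot = 0.006628 x 1/2 = 0.003314 mol.
[diluted H2SO4] = 0.003314 / 0.02086 = 0.1589 M.
Dilution factor = 200.0/5.040 = 39.68, so [stock] = 0.1589 x 39.68 = 6.30 M.

6.30 M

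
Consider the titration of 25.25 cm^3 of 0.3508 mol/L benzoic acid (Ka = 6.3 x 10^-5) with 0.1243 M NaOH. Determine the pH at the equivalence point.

8.58

n(C6H5COOH) = 0.3508 x 0.02525 = 0.008858 mol; V(NaOH) at equivalence = 0.008858/0.1243 = 0.07126 L.
At equivalence all the acid is converted to C6H5COO-; total volume = 0.02525 + 0.07126 = 0.09651 L, so [C6H5COO-] = 0.008858/0.09651 = 0.09178 M.
Kb = Kw/Ka = 1.0e-14 / 6.3 x 10^-5 = 1.59e-10.
[OH^-] = sqrt(Kb x [C6H5COO-]) = sqrt(1.59e-10 x 0.09178) = 3.82e-6 M.
pOH = 5.42, so pH = 14.00 - 5.42 = 8.58.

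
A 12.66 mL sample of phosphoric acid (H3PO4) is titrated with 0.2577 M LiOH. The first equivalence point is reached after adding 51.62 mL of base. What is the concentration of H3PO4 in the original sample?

1.05 M

n(LiOH) = 0.2577 x 0.05162 = 0.01330 mol.
At the first equivalence point, 1 mol OH^- react per mol H3PO4, so n(H3PO4) = 0.01330 / 1 = 0.01330 mol.
[H3PO4] = 0.01330 / 0.01266 L = 1.05 M.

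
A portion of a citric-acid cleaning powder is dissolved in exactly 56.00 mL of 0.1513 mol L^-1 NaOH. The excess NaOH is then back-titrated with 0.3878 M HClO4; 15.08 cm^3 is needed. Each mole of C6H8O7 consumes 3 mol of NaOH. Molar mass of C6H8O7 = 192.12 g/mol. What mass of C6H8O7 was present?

0.168 g

Total n(NaOH) added = 0.1513 x 0.05600 = 0.008473 mol.
n(HClO4) used = 0.3878 x 0.01508 = 0.005848 mol, which equals the excess n(NaOH).
So n(NaOH) consumed by the sample = 0.008473 - 0.005848 = 0.002625 mol.
n(C6H8O7) = 0.002625 / 3 = 0.0008749 mol.
mass = 0.0008749 mol x 192.12 g/mol = 0.168 g.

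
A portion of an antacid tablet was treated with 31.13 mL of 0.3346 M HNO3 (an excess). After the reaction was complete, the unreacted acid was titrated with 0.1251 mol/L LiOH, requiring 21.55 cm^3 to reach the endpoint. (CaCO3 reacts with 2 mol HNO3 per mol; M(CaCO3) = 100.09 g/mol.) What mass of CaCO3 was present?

Total n(HNO3) added = 0.3346 x 0.03113 = 0.01042 mol.
n(LiOH) used = 0.1251 x 0.02155 = 0.002696 mol, which equals the excess n(HNO3).
So n(HNO3) consumed by the sample = 0.01042 - 0.002696 = 0.007720 mol.
n(CaCO3) = 0.007720 / 2 = 0.003860 mol.
mass = 0.003860 mol x 100.09 g/mol = 0.386 g.

0.386 g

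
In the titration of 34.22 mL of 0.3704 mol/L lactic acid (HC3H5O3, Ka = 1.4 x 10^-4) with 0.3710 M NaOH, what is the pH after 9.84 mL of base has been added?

3.46

Initial n(HC3H5O3) = 0.3704 x 0.03422 = 0.01268 mol.
n(NaOH) added = 0.3710 x 0.009840 = 0.003651 mol, converting that many moles of HC3H5O3 to C3H5O3-.
Remaining n(HC3H5O3) = 0.009024 mol; n(C3H5O3-) = 0.003651 mol.
By Henderson-Hasselbalch, pH = pKa + log([A^-]/[HA]) = 3.85 + log(0.003651/0.009024) = 3.85 + (-0.39) = 3.46.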